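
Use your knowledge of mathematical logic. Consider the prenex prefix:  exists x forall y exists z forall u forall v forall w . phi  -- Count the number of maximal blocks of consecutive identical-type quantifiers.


Quantifier-type sequence: E A E A A A  (A=forall, E=exists)
Group into maximal same-type runs:
  Ex1 | Ax1 | Ex1 | Ax3
Number of blocks = 4

4


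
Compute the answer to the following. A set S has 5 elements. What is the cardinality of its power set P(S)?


The power set of a set with n elements has 2^n elements.
|P(S)| = 2^5 = 32

32


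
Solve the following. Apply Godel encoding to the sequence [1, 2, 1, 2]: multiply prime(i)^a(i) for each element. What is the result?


Encode each element as an exponent of the corresponding prime:
  2^1 = 2
  3^2 = 9
  5^1 = 5
  7^2 = 49
Product = 2 * 9 * 5 * 49 = 4410

4410


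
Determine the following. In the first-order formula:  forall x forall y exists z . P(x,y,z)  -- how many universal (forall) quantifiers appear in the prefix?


Quantifier prefix: forall x forall y exists z
Mark each quantifier type:
  U U E
Universal count = 2, Existential count = 1
Asked for universal (forall) quantifiers: 2

2


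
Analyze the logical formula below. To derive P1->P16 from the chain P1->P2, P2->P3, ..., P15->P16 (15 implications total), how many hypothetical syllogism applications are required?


With 15 implications in a chain connecting 16 propositions:
P1->P2, P2->P3, ..., P15->P16
Steps needed = (number of implications) - 1 = 15 - 1 = 14

14


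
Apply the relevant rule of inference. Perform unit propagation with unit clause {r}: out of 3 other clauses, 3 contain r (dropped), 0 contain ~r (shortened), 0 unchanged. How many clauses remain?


Satisfied (removed): 3
Shortened (remain): 0
Unchanged (remain): 0
Remaining = 0 + 0 = 0

0


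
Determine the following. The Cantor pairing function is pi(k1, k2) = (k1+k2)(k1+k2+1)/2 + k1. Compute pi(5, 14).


k1 + k2 = 19
(k1+k2)(k1+k2+1)/2 = 19 * 20 / 2 = 190
pi = 190 + 5 = 195

195


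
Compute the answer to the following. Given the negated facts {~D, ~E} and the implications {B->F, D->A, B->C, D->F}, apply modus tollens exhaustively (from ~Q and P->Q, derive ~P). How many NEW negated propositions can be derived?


Initial negated facts: {~D, ~E}
Apply modus tollens to closure:
  (no implication fires)
Final negated: {~D, ~E}
New negations: {(none)}
Count = 0

0


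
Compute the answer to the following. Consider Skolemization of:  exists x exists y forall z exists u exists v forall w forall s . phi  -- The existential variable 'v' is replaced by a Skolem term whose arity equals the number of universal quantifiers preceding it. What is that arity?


Quantifier prefix: exists x exists y forall z exists u exists v forall w forall s
'v' is existentially quantified at position 5.
Universal variables preceding it: z
Skolem function arity = 1

1


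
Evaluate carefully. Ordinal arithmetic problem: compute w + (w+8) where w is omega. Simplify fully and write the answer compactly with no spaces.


Compute w + (w+8).
Ordinal + is associative but NOT commutative; for finite n>0, n + w = w but w + n stays w+n.
w + (w+8) = (w+w) + 8 = w*2+8.
Result = w*2+8

w*2+8


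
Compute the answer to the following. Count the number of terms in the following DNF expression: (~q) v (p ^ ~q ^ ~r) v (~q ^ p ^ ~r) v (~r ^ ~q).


A DNF formula is a disjunction of terms (conjunctions).
Terms are separated by v.
Counting the disjuncts: 4 terms.

4


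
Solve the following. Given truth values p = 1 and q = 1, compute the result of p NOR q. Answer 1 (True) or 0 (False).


p = 1, q = 1
Operation: p NOR q
Evaluate: 1 NOR 1 = 0

0


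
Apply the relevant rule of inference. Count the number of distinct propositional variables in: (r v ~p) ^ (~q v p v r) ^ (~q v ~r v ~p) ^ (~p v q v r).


Identify each variable that appears in the formula.
Variables found: p, q, r
Count = 3

3


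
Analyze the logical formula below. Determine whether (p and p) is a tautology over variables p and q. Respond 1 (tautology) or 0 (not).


Check all 4 assignments:
p=0, q=0: 0
p=0, q=1: 0
p=1, q=0: 1
p=1, q=1: 1
Satisfying count = 2/4.
Tautology iff count = 4: no.

0


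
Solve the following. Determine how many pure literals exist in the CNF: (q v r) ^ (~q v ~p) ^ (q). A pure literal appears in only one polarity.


Check each variable for pure literal status:
p: pure negative
q: mixed (not pure)
r: pure positive
Pure literal count = 2

2


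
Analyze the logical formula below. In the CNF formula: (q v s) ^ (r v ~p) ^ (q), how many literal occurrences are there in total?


Counting literals in each clause:
Clause 1: 2 literal(s)
Clause 2: 2 literal(s)
Clause 3: 1 literal(s)
Total = 5

5


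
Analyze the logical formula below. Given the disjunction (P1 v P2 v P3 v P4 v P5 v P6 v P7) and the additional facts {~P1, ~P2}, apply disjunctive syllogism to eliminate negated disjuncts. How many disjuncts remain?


Original disjuncts (7): P1, P2, P3, P4, P5, P6, P7
Negated (eliminate): ~P1, ~P2
Remaining disjuncts: P3, P4, P5, P6, P7
Count = 7 - 2 = 5

5


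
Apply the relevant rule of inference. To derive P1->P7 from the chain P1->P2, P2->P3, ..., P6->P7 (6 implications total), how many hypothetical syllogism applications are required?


With 6 implications in a chain connecting 7 propositions:
P1->P2, P2->P3, ..., P6->P7
Steps needed = (number of implications) - 1 = 6 - 1 = 5

5


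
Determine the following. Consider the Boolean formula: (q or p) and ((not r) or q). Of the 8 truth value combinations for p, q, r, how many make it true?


Evaluate all 8 assignments for p, q, r:
p=0, q=0, r=0: 0
p=0, q=0, r=1: 0
p=0, q=1, r=0: 1
p=0, q=1, r=1: 1
p=1, q=0, r=0: 1
p=1, q=0, r=1: 0
p=1, q=1, r=0: 1
p=1, q=1, r=1: 1
Satisfying count = 5

5


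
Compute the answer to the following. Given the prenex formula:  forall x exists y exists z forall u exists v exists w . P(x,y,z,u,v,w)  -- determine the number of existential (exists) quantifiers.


Quantifier prefix: forall x exists y exists z forall u exists v exists w
Mark each quantifier type:
  U E E U E E
Universal count = 2, Existential count = 4
Asked for existential (exists) quantifiers: 4

4


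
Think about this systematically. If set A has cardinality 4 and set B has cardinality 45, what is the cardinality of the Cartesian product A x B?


The Cartesian product A x B contains all ordered pairs (a, b).
|A x B| = |A| * |B| = 4 * 45 = 180

180


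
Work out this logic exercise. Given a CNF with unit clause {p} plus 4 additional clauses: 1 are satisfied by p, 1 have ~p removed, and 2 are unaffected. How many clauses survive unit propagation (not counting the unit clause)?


Satisfied (removed): 1
Shortened (remain): 1
Unchanged (remain): 2
Remaining = 1 + 2 = 3

3


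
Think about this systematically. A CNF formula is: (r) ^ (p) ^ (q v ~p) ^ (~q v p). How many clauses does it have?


A CNF formula is a conjunction of clauses.
Clauses are separated by ^.
Counting the conjuncts: 4 clauses.

4


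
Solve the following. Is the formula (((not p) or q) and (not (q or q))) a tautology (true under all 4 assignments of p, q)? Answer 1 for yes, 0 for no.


Check all 4 assignments:
p=0, q=0: 1
p=0, q=1: 0
p=1, q=0: 0
p=1, q=1: 0
Satisfying count = 1/4.
Tautology iff count = 4: no.

0


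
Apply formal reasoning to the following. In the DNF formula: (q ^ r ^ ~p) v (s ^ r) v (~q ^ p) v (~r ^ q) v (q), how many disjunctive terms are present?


A DNF formula is a disjunction of terms (conjunctions).
Terms are separated by v.
Counting the disjuncts: 5 terms.

5


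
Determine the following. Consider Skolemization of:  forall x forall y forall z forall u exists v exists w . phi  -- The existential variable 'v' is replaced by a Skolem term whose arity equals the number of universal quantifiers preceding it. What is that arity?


Quantifier prefix: forall x forall y forall z forall u exists v exists w
'v' is existentially quantified at position 5.
Universal variables preceding it: x, y, z, u
Skolem function arity = 4

4


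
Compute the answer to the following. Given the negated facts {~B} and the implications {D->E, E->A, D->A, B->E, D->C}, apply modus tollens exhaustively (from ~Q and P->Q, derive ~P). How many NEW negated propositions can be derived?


Initial negated facts: {~B}
Apply modus tollens to closure:
  (no implication fires)
Final negated: {~B}
New negations: {(none)}
Count = 0

0


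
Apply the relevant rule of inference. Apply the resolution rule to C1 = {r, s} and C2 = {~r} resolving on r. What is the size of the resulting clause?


Remove r from C1 and ~r from C2.
C1 remainder: {s}
C2 remainder: {}
Union (resolvent): {s}
Resolvent has 1 literal(s).

1


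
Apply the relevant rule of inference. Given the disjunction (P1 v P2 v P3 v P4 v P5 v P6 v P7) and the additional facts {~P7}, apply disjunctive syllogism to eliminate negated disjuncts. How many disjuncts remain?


Original disjuncts (7): P1, P2, P3, P4, P5, P6, P7
Negated (eliminate): ~P7
Remaining disjuncts: P1, P2, P3, P4, P5, P6
Count = 7 - 1 = 6

6


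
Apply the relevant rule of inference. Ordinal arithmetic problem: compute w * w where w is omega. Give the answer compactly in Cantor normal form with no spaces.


Compute w * w.
Ordinal * is associative and left-distributive over +, but NOT commutative; for finite n>1, n*w = w but w*n stays w*n.
w * w = w^2 by definition.
Result = w^2

w^2


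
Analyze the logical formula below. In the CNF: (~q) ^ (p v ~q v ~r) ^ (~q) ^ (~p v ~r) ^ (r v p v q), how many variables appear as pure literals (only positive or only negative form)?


Check each variable for pure literal status:
p: mixed (not pure)
q: mixed (not pure)
r: mixed (not pure)
Pure literal count = 0

0


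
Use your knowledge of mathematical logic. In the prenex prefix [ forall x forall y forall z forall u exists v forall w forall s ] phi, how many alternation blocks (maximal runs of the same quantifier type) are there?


Quantifier-type sequence: A A A A E A A  (A=forall, E=exists)
Group into maximal same-type runs:
  Ax4 | Ex1 | Ax2
Number of blocks = 3

3


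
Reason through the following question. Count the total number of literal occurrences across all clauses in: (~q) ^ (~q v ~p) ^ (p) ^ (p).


Counting literals in each clause:
Clause 1: 1 literal(s)
Clause 2: 2 literal(s)
Clause 3: 1 literal(s)
Clause 4: 1 literal(s)
Total = 5

5


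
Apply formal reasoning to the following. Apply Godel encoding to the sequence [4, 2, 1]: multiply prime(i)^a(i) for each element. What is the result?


Encode each element as an exponent of the corresponding prime:
  2^4 = 16
  3^2 = 9
  5^1 = 5
Product = 16 * 9 * 5 = 720

720


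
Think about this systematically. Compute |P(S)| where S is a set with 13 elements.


The power set of a set with n elements has 2^n elements.
|P(S)| = 2^13 = 8192

8192


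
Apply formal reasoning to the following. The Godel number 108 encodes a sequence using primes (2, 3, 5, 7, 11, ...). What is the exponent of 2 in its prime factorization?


Factorize 108 by dividing by 2 repeatedly.
Division steps: 2 divides 108 exactly 2 time(s).
Exponent of 2 = 2

2


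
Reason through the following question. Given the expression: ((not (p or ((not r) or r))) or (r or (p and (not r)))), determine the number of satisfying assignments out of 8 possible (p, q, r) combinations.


Check all 8 assignments:
p=0, q=0, r=0: 0
p=0, q=0, r=1: 1
p=0, q=1, r=0: 0
p=0, q=1, r=1: 1
p=1, q=0, r=0: 1
p=1, q=0, r=1: 1
p=1, q=1, r=0: 1
p=1, q=1, r=1: 1
Count of True = 6

6


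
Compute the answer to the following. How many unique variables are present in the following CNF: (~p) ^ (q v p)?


Identify each variable that appears in the formula.
Variables found: p, q
Count = 2

2


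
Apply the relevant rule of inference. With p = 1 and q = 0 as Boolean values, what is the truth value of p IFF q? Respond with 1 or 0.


p = 1, q = 0
Operation: p IFF q
Evaluate: 1 IFF 0 = 0

0


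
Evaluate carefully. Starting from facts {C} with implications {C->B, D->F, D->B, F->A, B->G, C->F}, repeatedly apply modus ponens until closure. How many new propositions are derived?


Initial facts: {C}
Apply modus ponens to closure:
  C and C->B  =>  B
  B and B->G  =>  G
  C and C->F  =>  F
  F and F->A  =>  A
Final known: {A, B, C, F, G}
New propositions: {A, B, F, G}
Count = 4

4


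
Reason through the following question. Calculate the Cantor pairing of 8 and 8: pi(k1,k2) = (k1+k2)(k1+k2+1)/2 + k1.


k1 + k2 = 16
(k1+k2)(k1+k2+1)/2 = 16 * 17 / 2 = 136
pi = 136 + 8 = 144

144


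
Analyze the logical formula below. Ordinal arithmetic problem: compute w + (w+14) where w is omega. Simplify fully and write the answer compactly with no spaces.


Compute w + (w+14).
Ordinal + is associative but NOT commutative; for finite n>0, n + w = w but w + n stays w+n.
w + (w+14) = (w+w) + 14 = w*2+14.
Result = w*2+14

w*2+14


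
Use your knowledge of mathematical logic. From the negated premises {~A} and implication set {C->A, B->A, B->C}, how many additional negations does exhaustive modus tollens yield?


Initial negated facts: {~A}
Apply modus tollens to closure:
  ~A and C->A  =>  ~C
  ~A and B->A  =>  ~B
Final negated: {~A, ~B, ~C}
New negations: {~B, ~C}
Count = 2

2


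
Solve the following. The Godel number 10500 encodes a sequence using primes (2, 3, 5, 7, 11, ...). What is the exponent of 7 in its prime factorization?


Factorize 10500 by dividing by 7 repeatedly.
Division steps: 7 divides 10500 exactly 1 time(s).
Exponent of 7 = 1

1


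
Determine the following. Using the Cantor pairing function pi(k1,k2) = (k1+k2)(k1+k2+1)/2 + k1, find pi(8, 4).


k1 + k2 = 12
(k1+k2)(k1+k2+1)/2 = 12 * 13 / 2 = 78
pi = 78 + 8 = 86

86


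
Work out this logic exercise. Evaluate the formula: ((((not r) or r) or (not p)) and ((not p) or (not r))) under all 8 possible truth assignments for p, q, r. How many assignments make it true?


Check all 8 assignments:
p=0, q=0, r=0: 1
p=0, q=0, r=1: 1
p=0, q=1, r=0: 1
p=0, q=1, r=1: 1
p=1, q=0, r=0: 1
p=1, q=0, r=1: 0
p=1, q=1, r=0: 1
p=1, q=1, r=1: 0
Count of True = 6

6


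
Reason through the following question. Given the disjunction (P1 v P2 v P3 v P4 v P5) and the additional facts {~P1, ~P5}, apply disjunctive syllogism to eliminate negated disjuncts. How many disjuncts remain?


Original disjuncts (5): P1, P2, P3, P4, P5
Negated (eliminate): ~P1, ~P5
Remaining disjuncts: P2, P3, P4
Count = 5 - 2 = 3

3


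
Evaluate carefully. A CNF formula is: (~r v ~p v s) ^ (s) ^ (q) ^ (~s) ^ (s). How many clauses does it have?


A CNF formula is a conjunction of clauses.
Clauses are separated by ^.
Counting the conjuncts: 5 clauses.

5


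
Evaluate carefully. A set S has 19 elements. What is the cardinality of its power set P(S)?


The power set of a set with n elements has 2^n elements.
|P(S)| = 2^19 = 524288

524288


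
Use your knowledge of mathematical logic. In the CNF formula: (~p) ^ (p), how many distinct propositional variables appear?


Identify each variable that appears in the formula.
Variables found: p
Count = 1

1


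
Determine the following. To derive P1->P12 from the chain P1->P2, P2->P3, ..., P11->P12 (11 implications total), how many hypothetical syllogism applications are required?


With 11 implications in a chain connecting 12 propositions:
P1->P2, P2->P3, ..., P11->P12
Steps needed = (number of implications) - 1 = 11 - 1 = 10

10


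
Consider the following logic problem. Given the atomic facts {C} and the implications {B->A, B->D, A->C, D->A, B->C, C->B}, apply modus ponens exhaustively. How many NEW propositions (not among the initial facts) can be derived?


Initial facts: {C}
Apply modus ponens to closure:
  C and C->B  =>  B
  B and B->A  =>  A
  B and B->D  =>  D
Final known: {A, B, C, D}
New propositions: {A, B, D}
Count = 3

3


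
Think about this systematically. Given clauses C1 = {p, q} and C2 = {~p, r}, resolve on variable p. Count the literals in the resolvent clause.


Remove p from C1 and ~p from C2.
C1 remainder: {q}
C2 remainder: {r}
Union (resolvent): {q, r}
Resolvent has 2 literal(s).

2


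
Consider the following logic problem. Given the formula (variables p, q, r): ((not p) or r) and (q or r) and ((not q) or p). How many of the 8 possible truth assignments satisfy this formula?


Evaluate all 8 assignments for p, q, r:
p=0, q=0, r=0: 0
p=0, q=0, r=1: 1
p=0, q=1, r=0: 0
p=0, q=1, r=1: 0
p=1, q=0, r=0: 0
p=1, q=0, r=1: 1
p=1, q=1, r=0: 0
p=1, q=1, r=1: 1
Satisfying count = 3

3


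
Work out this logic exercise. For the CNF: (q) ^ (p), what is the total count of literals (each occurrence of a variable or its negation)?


Counting literals in each clause:
Clause 1: 1 literal(s)
Clause 2: 1 literal(s)
Total = 2

2


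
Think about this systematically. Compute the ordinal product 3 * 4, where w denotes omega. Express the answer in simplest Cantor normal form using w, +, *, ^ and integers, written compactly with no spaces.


Compute 3 * 4.
Ordinal * is associative and left-distributive over +, but NOT commutative; for finite n>1, n*w = w but w*n stays w*n.
Both finite; ordinal * agrees with natural *: 3 * 4 = 12.
Result = 12

12


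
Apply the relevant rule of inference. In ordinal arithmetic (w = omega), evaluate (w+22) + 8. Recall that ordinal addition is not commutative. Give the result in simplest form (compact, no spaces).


Compute (w+22) + 8.
Ordinal + is associative but NOT commutative; for finite n>0, n + w = w but w + n stays w+n.
By associativity: (w+22) + 8 = w + (22+8) = w+30.
Result = w+30

w+30


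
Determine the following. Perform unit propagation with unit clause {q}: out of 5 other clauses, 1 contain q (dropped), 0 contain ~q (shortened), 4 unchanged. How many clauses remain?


Satisfied (removed): 1
Shortened (remain): 0
Unchanged (remain): 4
Remaining = 0 + 4 = 4

4


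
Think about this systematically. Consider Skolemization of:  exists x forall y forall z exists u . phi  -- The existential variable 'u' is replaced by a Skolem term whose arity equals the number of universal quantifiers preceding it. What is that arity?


Quantifier prefix: exists x forall y forall z exists u
'u' is existentially quantified at position 4.
Universal variables preceding it: y, z
Skolem function arity = 2

2


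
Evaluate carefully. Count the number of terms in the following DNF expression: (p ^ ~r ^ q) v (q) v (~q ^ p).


A DNF formula is a disjunction of terms (conjunctions).
Terms are separated by v.
Counting the disjuncts: 3 terms.

3


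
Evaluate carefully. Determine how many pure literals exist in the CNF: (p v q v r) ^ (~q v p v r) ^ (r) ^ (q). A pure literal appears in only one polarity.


Check each variable for pure literal status:
p: pure positive
q: mixed (not pure)
r: pure positive
Pure literal count = 2

2


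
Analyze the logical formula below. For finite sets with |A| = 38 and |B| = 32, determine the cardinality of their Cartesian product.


The Cartesian product A x B contains all ordered pairs (a, b).
|A x B| = |A| * |B| = 38 * 32 = 1216

1216


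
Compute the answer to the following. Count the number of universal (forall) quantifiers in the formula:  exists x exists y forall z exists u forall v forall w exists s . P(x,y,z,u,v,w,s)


Quantifier prefix: exists x exists y forall z exists u forall v forall w exists s
Mark each quantifier type:
  E E U E U U E
Universal count = 3, Existential count = 4
Asked for universal (forall) quantifiers: 3

3


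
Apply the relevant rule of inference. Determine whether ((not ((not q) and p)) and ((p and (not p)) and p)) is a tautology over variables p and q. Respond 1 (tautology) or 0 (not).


Check all 4 assignments:
p=0, q=0: 0
p=0, q=1: 0
p=1, q=0: 0
p=1, q=1: 0
Satisfying count = 0/4.
Tautology iff count = 4: no.

0


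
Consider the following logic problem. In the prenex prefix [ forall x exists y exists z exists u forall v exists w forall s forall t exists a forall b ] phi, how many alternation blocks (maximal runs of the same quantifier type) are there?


Quantifier-type sequence: A E E E A E A A E A  (A=forall, E=exists)
Group into maximal same-type runs:
  Ax1 | Ex3 | Ax1 | Ex1 | Ax2 | Ex1 | Ax1
Number of blocks = 7

7


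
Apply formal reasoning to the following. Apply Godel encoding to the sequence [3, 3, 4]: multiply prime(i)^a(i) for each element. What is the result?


Encode each element as an exponent of the corresponding prime:
  2^3 = 8
  3^3 = 27
  5^4 = 625
Product = 8 * 27 * 625 = 135000

135000


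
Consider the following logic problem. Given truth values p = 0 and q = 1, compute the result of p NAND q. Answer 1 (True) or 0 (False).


p = 0, q = 1
Operation: p NAND q
Evaluate: 0 NAND 1 = 1

1


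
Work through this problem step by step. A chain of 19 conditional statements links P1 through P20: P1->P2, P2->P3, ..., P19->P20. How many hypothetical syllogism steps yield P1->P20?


With 19 implications in a chain connecting 20 propositions:
P1->P2, P2->P3, ..., P19->P20
Steps needed = (number of implications) - 1 = 19 - 1 = 18

18


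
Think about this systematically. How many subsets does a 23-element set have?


The power set of a set with n elements has 2^n elements.
|P(S)| = 2^23 = 8388608

8388608


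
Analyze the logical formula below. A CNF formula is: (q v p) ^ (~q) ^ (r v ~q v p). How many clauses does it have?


A CNF formula is a conjunction of clauses.
Clauses are separated by ^.
Counting the conjuncts: 3 clauses.

3


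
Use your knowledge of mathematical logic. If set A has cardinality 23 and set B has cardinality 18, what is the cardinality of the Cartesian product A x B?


The Cartesian product A x B contains all ordered pairs (a, b).
|A x B| = |A| * |B| = 23 * 18 = 414

414


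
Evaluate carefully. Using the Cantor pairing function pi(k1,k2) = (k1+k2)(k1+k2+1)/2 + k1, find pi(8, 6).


k1 + k2 = 14
(k1+k2)(k1+k2+1)/2 = 14 * 15 / 2 = 105
pi = 105 + 8 = 113

113


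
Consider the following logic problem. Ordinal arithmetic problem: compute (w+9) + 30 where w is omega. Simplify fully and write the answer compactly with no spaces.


Compute (w+9) + 30.
Ordinal + is associative but NOT commutative; for finite n>0, n + w = w but w + n stays w+n.
By associativity: (w+9) + 30 = w + (9+30) = w+39.
Result = w+39

w+39


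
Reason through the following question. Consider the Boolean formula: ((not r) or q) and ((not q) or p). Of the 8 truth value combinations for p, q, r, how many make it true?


Evaluate all 8 assignments for p, q, r:
p=0, q=0, r=0: 1
p=0, q=0, r=1: 0
p=0, q=1, r=0: 0
p=0, q=1, r=1: 0
p=1, q=0, r=0: 1
p=1, q=0, r=1: 0
p=1, q=1, r=0: 1
p=1, q=1, r=1: 1
Satisfying count = 4

4


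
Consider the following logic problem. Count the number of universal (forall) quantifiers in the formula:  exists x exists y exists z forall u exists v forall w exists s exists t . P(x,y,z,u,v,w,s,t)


Quantifier prefix: exists x exists y exists z forall u exists v forall w exists s exists t
Mark each quantifier type:
  E E E U E U E E
Universal count = 2, Existential count = 6
Asked for universal (forall) quantifiers: 2

2


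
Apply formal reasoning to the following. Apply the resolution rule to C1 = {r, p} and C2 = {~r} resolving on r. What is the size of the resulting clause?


Remove r from C1 and ~r from C2.
C1 remainder: {p}
C2 remainder: {}
Union (resolvent): {p}
Resolvent has 1 literal(s).

1


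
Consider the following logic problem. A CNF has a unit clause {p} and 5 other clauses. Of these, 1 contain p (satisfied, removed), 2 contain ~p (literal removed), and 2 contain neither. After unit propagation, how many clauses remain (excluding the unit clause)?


Satisfied (removed): 1
Shortened (remain): 2
Unchanged (remain): 2
Remaining = 2 + 2 = 4

4


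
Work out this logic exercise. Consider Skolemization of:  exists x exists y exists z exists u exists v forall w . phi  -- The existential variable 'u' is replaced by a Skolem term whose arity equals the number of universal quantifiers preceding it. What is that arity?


Quantifier prefix: exists x exists y exists z exists u exists v forall w
'u' is existentially quantified at position 4.
No universal quantifiers precede it.
Skolem function arity = 0 (a Skolem constant)

0


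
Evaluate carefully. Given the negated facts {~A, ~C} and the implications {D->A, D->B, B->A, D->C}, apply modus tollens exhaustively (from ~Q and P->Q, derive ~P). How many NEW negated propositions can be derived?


Initial negated facts: {~A, ~C}
Apply modus tollens to closure:
  ~A and D->A  =>  ~D
  ~A and B->A  =>  ~B
Final negated: {~A, ~B, ~C, ~D}
New negations: {~B, ~D}
Count = 2

2


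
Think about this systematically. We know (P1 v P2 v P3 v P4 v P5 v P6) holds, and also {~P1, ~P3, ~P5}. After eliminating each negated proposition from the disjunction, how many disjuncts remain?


Original disjuncts (6): P1, P2, P3, P4, P5, P6
Negated (eliminate): ~P1, ~P3, ~P5
Remaining disjuncts: P2, P4, P6
Count = 6 - 3 = 3

3


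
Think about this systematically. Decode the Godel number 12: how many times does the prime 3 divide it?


Factorize 12 by dividing by 3 repeatedly.
Division steps: 3 divides 12 exactly 1 time(s).
Exponent of 3 = 1

1


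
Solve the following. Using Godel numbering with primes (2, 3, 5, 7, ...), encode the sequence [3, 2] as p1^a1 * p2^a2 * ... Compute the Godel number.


Encode each element as an exponent of the corresponding prime:
  2^3 = 8
  3^2 = 9
Product = 8 * 9 = 72

72


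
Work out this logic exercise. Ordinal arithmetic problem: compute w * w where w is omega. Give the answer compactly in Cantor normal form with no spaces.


Compute w * w.
Ordinal * is associative and left-distributive over +, but NOT commutative; for finite n>1, n*w = w but w*n stays w*n.
w * w = w^2 by definition.
Result = w^2

w^2


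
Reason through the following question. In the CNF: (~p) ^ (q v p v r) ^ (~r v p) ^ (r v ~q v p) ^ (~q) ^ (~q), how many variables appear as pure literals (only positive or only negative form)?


Check each variable for pure literal status:
p: mixed (not pure)
q: mixed (not pure)
r: mixed (not pure)
Pure literal count = 0

0


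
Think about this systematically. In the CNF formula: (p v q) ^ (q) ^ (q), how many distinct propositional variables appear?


Identify each variable that appears in the formula.
Variables found: p, q
Count = 2

2


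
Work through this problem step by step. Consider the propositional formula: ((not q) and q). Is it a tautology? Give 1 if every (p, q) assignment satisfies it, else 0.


Check all 4 assignments:
p=0, q=0: 0
p=0, q=1: 0
p=1, q=0: 0
p=1, q=1: 0
Satisfying count = 0/4.
Tautology iff count = 4: no.

0


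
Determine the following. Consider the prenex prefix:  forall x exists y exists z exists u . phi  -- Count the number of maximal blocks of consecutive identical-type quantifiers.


Quantifier-type sequence: A E E E  (A=forall, E=exists)
Group into maximal same-type runs:
  Ax1 | Ex3
Number of blocks = 2

2


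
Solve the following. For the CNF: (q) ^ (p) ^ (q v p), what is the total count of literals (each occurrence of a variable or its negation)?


Counting literals in each clause:
Clause 1: 1 literal(s)
Clause 2: 1 literal(s)
Clause 3: 2 literal(s)
Total = 4

4


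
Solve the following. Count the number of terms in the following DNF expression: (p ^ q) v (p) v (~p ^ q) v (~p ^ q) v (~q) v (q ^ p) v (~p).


A DNF formula is a disjunction of terms (conjunctions).
Terms are separated by v.
Counting the disjuncts: 7 terms.

7


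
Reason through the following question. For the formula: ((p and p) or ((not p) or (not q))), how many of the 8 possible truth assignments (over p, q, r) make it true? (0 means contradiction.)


Check all 8 assignments:
p=0, q=0, r=0: 1
p=0, q=0, r=1: 1
p=0, q=1, r=0: 1
p=0, q=1, r=1: 1
p=1, q=0, r=0: 1
p=1, q=0, r=1: 1
p=1, q=1, r=0: 1
p=1, q=1, r=1: 1
Count of True = 8

8


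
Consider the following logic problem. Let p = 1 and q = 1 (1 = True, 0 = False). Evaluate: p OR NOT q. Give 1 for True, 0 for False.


p = 1, q = 1
Operation: p OR NOT q
Evaluate: 1 OR NOT 1 = 1

1


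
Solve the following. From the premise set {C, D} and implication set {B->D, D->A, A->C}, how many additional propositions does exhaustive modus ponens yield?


Initial facts: {C, D}
Apply modus ponens to closure:
  D and D->A  =>  A
Final known: {A, C, D}
New propositions: {A}
Count = 1

1


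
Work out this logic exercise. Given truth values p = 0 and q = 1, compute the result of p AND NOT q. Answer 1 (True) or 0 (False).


p = 0, q = 1
Operation: p AND NOT q
Evaluate: 0 AND NOT 1 = 0

0


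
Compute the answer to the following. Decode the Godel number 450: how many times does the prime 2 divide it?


Factorize 450 by dividing by 2 repeatedly.
Division steps: 2 divides 450 exactly 1 time(s).
Exponent of 2 = 1

1


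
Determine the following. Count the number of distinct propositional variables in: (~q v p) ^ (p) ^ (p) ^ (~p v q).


Identify each variable that appears in the formula.
Variables found: p, q
Count = 2

2


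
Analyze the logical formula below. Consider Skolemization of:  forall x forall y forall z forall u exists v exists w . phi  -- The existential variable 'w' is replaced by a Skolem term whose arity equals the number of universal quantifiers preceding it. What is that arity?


Quantifier prefix: forall x forall y forall z forall u exists v exists w
'w' is existentially quantified at position 6.
Universal variables preceding it: x, y, z, u
Skolem function arity = 4

4


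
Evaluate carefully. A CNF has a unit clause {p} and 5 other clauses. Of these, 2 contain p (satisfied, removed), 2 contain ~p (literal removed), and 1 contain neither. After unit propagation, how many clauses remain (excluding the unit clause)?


Satisfied (removed): 2
Shortened (remain): 2
Unchanged (remain): 1
Remaining = 2 + 1 = 3

3


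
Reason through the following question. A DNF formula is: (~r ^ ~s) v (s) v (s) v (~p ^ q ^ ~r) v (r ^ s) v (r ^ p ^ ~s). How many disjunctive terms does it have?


A DNF formula is a disjunction of terms (conjunctions).
Terms are separated by v.
Counting the disjuncts: 6 terms.

6


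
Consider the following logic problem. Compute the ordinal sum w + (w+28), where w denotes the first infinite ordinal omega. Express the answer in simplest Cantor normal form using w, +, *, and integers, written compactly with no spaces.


Compute w + (w+28).
Ordinal + is associative but NOT commutative; for finite n>0, n + w = w but w + n stays w+n.
w + (w+28) = (w+w) + 28 = w*2+28.
Result = w*2+28

w*2+28


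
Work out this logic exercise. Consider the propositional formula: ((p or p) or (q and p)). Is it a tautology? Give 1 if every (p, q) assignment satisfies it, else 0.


Check all 4 assignments:
p=0, q=0: 0
p=0, q=1: 0
p=1, q=0: 1
p=1, q=1: 1
Satisfying count = 2/4.
Tautology iff count = 4: no.

0


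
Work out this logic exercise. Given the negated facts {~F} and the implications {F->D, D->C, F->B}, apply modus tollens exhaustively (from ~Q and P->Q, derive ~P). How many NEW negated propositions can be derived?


Initial negated facts: {~F}
Apply modus tollens to closure:
  (no implication fires)
Final negated: {~F}
New negations: {(none)}
Count = 0

0


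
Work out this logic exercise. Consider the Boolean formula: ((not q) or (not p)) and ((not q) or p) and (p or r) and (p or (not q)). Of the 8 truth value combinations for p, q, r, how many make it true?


Evaluate all 8 assignments for p, q, r:
p=0, q=0, r=0: 0
p=0, q=0, r=1: 1
p=0, q=1, r=0: 0
p=0, q=1, r=1: 0
p=1, q=0, r=0: 1
p=1, q=0, r=1: 1
p=1, q=1, r=0: 0
p=1, q=1, r=1: 0
Satisfying count = 3

3


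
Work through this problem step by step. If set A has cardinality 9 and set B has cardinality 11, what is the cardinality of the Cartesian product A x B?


The Cartesian product A x B contains all ordered pairs (a, b).
|A x B| = |A| * |B| = 9 * 11 = 99

99


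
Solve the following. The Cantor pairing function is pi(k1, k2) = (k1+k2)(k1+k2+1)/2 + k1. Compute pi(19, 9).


k1 + k2 = 28
(k1+k2)(k1+k2+1)/2 = 28 * 29 / 2 = 406
pi = 406 + 19 = 425

425


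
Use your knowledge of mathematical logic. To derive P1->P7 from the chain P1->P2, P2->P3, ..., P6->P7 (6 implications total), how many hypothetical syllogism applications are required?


With 6 implications in a chain connecting 7 propositions:
P1->P2, P2->P3, ..., P6->P7
Steps needed = (number of implications) - 1 = 6 - 1 = 5

5


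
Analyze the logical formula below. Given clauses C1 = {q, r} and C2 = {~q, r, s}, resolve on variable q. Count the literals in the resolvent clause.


Remove q from C1 and ~q from C2.
C1 remainder: {r}
C2 remainder: {r, s}
Union (resolvent): {r, s}
Resolvent has 2 literal(s).

2


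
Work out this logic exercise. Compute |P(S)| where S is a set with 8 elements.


The power set of a set with n elements has 2^n elements.
|P(S)| = 2^8 = 256

256


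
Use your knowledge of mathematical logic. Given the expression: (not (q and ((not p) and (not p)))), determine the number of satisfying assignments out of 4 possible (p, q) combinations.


Check all 4 assignments:
p=0, q=0: 1
p=0, q=1: 0
p=1, q=0: 1
p=1, q=1: 1
Count of True = 3

3


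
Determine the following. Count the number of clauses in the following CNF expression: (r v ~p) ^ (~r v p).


A CNF formula is a conjunction of clauses.
Clauses are separated by ^.
Counting the conjuncts: 2 clauses.

2


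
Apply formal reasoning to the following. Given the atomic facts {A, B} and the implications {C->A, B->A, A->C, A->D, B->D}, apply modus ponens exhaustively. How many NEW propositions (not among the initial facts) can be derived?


Initial facts: {A, B}
Apply modus ponens to closure:
  A and A->C  =>  C
  A and A->D  =>  D
Final known: {A, B, C, D}
New propositions: {C, D}
Count = 2

2


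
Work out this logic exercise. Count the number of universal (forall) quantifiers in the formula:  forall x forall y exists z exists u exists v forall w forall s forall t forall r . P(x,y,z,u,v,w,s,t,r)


Quantifier prefix: forall x forall y exists z exists u exists v forall w forall s forall t forall r
Mark each quantifier type:
  U U E E E U U U U
Universal count = 6, Existential count = 3
Asked for universal (forall) quantifiers: 6

6


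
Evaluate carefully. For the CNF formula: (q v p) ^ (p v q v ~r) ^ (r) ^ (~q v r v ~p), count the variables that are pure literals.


Check each variable for pure literal status:
p: mixed (not pure)
q: mixed (not pure)
r: mixed (not pure)
Pure literal count = 0

0


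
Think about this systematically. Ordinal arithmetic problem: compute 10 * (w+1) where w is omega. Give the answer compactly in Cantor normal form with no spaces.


Compute 10 * (w+1).
Ordinal * is associative and left-distributive over +, but NOT commutative; for finite n>1, n*w = w but w*n stays w*n.
By left-distributivity: 10 * (w+1) = 10*w + 10*1 = w + 10 = w+10.
Result = w+10

w+10


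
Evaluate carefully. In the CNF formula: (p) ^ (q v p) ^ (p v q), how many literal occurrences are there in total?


Counting literals in each clause:
Clause 1: 1 literal(s)
Clause 2: 2 literal(s)
Clause 3: 2 literal(s)
Total = 5

5


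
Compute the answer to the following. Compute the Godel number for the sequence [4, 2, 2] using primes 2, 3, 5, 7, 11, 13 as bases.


Encode each element as an exponent of the corresponding prime:
  2^4 = 16
  3^2 = 9
  5^2 = 25
Product = 16 * 9 * 25 = 3600

3600


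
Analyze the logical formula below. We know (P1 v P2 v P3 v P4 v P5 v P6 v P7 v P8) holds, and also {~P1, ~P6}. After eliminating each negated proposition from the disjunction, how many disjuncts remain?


Original disjuncts (8): P1, P2, P3, P4, P5, P6, P7, P8
Negated (eliminate): ~P1, ~P6
Remaining disjuncts: P2, P3, P4, P5, P7, P8
Count = 8 - 2 = 6

6


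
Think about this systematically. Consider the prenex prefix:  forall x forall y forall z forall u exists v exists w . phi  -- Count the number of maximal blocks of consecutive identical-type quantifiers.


Quantifier-type sequence: A A A A E E  (A=forall, E=exists)
Group into maximal same-type runs:
  Ax4 | Ex2
Number of blocks = 2

2


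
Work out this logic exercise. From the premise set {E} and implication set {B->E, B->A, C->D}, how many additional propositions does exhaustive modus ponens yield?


Initial facts: {E}
Apply modus ponens to closure:
  (no implication fires)
Final known: {E}
New propositions: {(none)}
Count = 0

0


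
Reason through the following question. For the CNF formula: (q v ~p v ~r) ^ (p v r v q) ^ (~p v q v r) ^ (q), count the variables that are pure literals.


Check each variable for pure literal status:
p: mixed (not pure)
q: pure positive
r: mixed (not pure)
Pure literal count = 1

1


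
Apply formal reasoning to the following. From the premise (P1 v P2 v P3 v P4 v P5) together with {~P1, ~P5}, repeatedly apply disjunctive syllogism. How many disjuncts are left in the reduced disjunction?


Original disjuncts (5): P1, P2, P3, P4, P5
Negated (eliminate): ~P1, ~P5
Remaining disjuncts: P2, P3, P4
Count = 5 - 2 = 3

3


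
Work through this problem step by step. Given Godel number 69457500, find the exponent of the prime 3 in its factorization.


Factorize 69457500 by dividing by 3 repeatedly.
Division steps: 3 divides 69457500 exactly 4 time(s).
Exponent of 3 = 4

4


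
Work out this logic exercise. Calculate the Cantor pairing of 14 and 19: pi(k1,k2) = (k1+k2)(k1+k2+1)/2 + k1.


k1 + k2 = 33
(k1+k2)(k1+k2+1)/2 = 33 * 34 / 2 = 561
pi = 561 + 14 = 575

575


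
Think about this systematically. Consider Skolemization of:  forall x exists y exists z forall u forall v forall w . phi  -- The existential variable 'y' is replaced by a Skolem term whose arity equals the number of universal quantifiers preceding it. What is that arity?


Quantifier prefix: forall x exists y exists z forall u forall v forall w
'y' is existentially quantified at position 2.
Universal variables preceding it: x
Skolem function arity = 1

1


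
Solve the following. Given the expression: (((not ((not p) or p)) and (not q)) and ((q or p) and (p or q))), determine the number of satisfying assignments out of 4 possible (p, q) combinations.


Check all 4 assignments:
p=0, q=0: 0
p=0, q=1: 0
p=1, q=0: 0
p=1, q=1: 0
Count of True = 0

0


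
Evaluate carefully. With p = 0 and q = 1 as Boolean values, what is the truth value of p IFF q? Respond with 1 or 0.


p = 0, q = 1
Operation: p IFF q
Evaluate: 0 IFF 1 = 0

0


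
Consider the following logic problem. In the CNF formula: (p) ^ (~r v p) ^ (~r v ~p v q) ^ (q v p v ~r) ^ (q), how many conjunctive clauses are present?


A CNF formula is a conjunction of clauses.
Clauses are separated by ^.
Counting the conjuncts: 5 clauses.

5


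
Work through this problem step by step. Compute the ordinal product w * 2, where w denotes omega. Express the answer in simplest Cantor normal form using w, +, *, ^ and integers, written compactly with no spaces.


Compute w * 2.
Ordinal * is associative and left-distributive over +, but NOT commutative; for finite n>1, n*w = w but w*n stays w*n.
w * 2 means 2 copies of w concatenated: w*2.
Result = w*2

w*2


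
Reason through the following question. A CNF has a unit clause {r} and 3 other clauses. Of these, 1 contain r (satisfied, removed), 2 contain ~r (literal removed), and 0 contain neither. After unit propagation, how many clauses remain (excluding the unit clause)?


Satisfied (removed): 1
Shortened (remain): 2
Unchanged (remain): 0
Remaining = 2 + 0 = 2

2
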